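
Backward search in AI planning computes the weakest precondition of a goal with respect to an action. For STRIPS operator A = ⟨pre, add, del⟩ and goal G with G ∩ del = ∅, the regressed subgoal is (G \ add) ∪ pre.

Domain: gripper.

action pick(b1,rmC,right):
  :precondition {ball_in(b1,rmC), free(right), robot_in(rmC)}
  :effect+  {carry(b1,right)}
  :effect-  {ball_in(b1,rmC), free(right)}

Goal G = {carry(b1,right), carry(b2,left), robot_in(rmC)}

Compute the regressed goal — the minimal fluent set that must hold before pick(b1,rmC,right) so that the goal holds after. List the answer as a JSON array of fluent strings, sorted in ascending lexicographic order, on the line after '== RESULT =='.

Compute (G \ add) ∪ pre:
  G ∩ del = {}  (empty — regression defined)
  G \ add = {carry(b1,right), carry(b2,left), robot_in(rmC)} \ {carry(b1,right)} = {carry(b2,left), robot_in(rmC)}
  ∪ pre   = {carry(b2,left), robot_in(rmC)} ∪ {ball_in(b1,rmC), free(right), robot_in(rmC)}
          = {ball_in(b1,rmC), carry(b2,left), free(right), robot_in(rmC)}

== RESULT ==
["ball_in(b1,rmC)", "carry(b2,left)", "free(right)", "robot_in(rmC)"]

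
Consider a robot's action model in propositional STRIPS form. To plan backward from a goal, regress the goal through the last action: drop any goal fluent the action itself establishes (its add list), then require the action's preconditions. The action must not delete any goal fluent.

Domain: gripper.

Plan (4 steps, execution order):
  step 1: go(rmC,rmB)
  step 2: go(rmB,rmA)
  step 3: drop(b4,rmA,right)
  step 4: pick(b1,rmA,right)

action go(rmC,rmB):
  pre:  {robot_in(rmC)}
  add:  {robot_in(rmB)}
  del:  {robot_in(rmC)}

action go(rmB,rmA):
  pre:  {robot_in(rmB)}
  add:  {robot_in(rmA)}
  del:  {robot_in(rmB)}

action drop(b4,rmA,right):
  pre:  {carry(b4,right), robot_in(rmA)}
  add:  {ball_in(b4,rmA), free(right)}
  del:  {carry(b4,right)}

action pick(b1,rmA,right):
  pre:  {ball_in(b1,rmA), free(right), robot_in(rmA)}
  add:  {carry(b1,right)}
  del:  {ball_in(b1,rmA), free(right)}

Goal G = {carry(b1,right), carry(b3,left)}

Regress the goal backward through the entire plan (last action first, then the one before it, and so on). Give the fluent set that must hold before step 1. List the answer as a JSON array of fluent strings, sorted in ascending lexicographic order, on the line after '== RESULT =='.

Work backward from the goal:
  through step 4 (pick(b1,rmA,right)): drop {carry(b1,right)}, keep {carry(b3,left)}, require {ball_in(b1,rmA), free(right), robot_in(rmA)}
    → {ball_in(b1,rmA), carry(b3,left), free(right), robot_in(rmA)}
  through step 3 (drop(b4,rmA,right)): drop {free(right)}, keep {ball_in(b1,rmA), carry(b3,left), robot_in(rmA)}, require {carry(b4,right), robot_in(rmA)}
    → {ball_in(b1,rmA), carry(b3,left), carry(b4,right), robot_in(rmA)}
  through step 2 (go(rmB,rmA)): drop {robot_in(rmA)}, keep {ball_in(b1,rmA), carry(b3,left), carry(b4,right)}, require {robot_in(rmB)}
    → {ball_in(b1,rmA), carry(b3,left), carry(b4,right), robot_in(rmB)}
  through step 1 (go(rmC,rmB)): drop {robot_in(rmB)}, keep {ball_in(b1,rmA), carry(b3,left), carry(b4,right)}, require {robot_in(rmC)}
    → {ball_in(b1,rmA), carry(b3,left), carry(b4,right), robot_in(rmC)}

== RESULT ==
["ball_in(b1,rmA)", "carry(b3,left)", "carry(b4,right)", "robot_in(rmC)"]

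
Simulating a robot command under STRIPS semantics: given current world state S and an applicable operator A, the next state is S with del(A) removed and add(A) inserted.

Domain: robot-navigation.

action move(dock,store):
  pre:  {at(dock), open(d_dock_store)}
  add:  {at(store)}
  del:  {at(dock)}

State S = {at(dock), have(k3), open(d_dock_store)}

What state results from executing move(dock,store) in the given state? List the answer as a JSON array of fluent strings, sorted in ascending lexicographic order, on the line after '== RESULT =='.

Compute (S \ del) ∪ add:
  pre ⊆ S: {at(dock), open(d_dock_store)} ⊆ S  — applicable
  S \ del = {have(k3), open(d_dock_store)}
  ∪ add   = {at(store), have(k3), open(d_dock_store)}

== RESULT ==
["at(store)", "have(k3)", "open(d_dock_store)"]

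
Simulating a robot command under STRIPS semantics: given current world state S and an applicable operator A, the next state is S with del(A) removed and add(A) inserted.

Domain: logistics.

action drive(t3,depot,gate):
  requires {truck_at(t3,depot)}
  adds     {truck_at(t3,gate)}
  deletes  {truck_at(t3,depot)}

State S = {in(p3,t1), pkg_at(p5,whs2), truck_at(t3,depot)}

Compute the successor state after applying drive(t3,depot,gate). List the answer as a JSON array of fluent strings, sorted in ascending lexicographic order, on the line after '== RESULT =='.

Compute (S \ del) ∪ add:
  pre ⊆ S: {truck_at(t3,depot)} ⊆ S  — applicable
  S \ del = {in(p3,t1), pkg_at(p5,whs2)}
  ∪ add   = {in(p3,t1), pkg_at(p5,whs2), truck_at(t3,gate)}

== RESULT ==
["in(p3,t1)", "pkg_at(p5,whs2)", "truck_at(t3,gate)"]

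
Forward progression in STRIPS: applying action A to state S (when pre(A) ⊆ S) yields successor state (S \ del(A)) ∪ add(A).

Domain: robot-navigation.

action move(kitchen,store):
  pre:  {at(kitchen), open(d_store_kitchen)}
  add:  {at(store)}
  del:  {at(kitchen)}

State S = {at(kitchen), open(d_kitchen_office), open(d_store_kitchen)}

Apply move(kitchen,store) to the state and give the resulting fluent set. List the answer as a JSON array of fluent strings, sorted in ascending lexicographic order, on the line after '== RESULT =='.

Compute (S \ del) ∪ add:
  pre ⊆ S: {at(kitchen), open(d_store_kitchen)} ⊆ S  — applicable
  S \ del = {open(d_kitchen_office), open(d_store_kitchen)}
  ∪ add   = {at(store), open(d_kitchen_office), open(d_store_kitchen)}

== RESULT ==
["at(store)", "open(d_kitchen_office)", "open(d_store_kitchen)"]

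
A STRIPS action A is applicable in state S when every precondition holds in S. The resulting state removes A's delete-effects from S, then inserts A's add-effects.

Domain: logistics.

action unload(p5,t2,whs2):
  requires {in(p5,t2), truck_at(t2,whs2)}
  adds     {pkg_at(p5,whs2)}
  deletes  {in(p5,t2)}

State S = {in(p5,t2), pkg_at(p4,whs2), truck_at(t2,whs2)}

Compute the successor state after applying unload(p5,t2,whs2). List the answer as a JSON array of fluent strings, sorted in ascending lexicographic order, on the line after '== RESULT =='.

Compute (S \ del) ∪ add:
  pre ⊆ S: {in(p5,t2), truck_at(t2,whs2)} ⊆ S  — applicable
  S \ del = {pkg_at(p4,whs2), truck_at(t2,whs2)}
  ∪ add   = {pkg_at(p4,whs2), pkg_at(p5,whs2), truck_at(t2,whs2)}

== RESULT ==
["pkg_at(p4,whs2)", "pkg_at(p5,whs2)", "truck_at(t2,whs2)"]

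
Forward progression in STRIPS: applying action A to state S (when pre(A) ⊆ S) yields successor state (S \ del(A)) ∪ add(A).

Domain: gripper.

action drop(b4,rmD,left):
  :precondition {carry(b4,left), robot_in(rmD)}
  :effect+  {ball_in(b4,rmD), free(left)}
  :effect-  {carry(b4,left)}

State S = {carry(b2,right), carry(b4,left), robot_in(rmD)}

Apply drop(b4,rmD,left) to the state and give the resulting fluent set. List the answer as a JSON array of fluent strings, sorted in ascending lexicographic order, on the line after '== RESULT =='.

Compute (S \ del) ∪ add:
  pre ⊆ S: {carry(b4,left), robot_in(rmD)} ⊆ S  — applicable
  S \ del = {carry(b2,right), robot_in(rmD)}
  ∪ add   = {ball_in(b4,rmD), carry(b2,right), free(left), robot_in(rmD)}

== RESULT ==
["ball_in(b4,rmD)", "carry(b2,right)", "free(left)", "robot_in(rmD)"]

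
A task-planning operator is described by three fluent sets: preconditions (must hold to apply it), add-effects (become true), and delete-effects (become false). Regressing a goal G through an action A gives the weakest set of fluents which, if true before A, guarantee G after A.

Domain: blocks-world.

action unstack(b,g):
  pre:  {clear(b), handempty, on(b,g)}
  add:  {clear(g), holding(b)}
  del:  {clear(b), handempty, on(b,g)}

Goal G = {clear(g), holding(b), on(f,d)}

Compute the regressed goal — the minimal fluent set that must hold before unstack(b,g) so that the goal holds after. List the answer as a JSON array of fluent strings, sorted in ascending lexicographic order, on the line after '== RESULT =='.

Compute (G \ add) ∪ pre:
  G ∩ del = {}  (empty — regression defined)
  G \ add = {clear(g), holding(b), on(f,d)} \ {clear(g), holding(b)} = {on(f,d)}
  ∪ pre   = {on(f,d)} ∪ {clear(b), handempty, on(b,g)}
          = {clear(b), handempty, on(b,g), on(f,d)}

== RESULT ==
["clear(b)", "handempty", "on(b,g)", "on(f,d)"]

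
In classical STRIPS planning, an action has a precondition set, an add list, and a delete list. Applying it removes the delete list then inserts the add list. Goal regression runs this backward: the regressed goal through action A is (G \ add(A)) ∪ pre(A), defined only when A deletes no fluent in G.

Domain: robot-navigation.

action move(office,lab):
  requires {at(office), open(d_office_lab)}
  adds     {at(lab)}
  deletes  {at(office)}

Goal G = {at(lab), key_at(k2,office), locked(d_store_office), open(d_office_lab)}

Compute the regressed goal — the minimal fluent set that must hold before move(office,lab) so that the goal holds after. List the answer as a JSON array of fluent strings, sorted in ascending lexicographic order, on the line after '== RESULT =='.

Compute (G \ add) ∪ pre:
  G ∩ del = {}  (empty — regression defined)
  G \ add = {at(lab), key_at(k2,office), locked(d_store_office), open(d_office_lab)} \ {at(lab)} = {key_at(k2,office), locked(d_store_office), open(d_office_lab)}
  ∪ pre   = {key_at(k2,office), locked(d_store_office), open(d_office_lab)} ∪ {at(office), open(d_office_lab)}
          = {at(office), key_at(k2,office), locked(d_store_office), open(d_office_lab)}

== RESULT ==
["at(office)", "key_at(k2,office)", "locked(d_store_office)", "open(d_office_lab)"]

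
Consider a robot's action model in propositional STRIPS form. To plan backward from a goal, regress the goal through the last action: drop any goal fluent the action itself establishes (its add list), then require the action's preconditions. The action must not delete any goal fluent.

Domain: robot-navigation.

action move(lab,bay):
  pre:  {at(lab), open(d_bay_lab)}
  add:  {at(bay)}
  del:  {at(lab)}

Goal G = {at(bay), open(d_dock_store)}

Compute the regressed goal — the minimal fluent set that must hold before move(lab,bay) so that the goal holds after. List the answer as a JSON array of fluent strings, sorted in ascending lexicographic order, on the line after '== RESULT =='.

Regress:
  G ∩ del = {}  (empty — regression defined)
  G \ add = {at(bay), open(d_dock_store)} \ {at(bay)} = {open(d_dock_store)}
  ∪ pre   = {open(d_dock_store)} ∪ {at(lab), open(d_bay_lab)}
          = {at(lab), open(d_bay_lab), open(d_dock_store)}

== RESULT ==
["at(lab)", "open(d_bay_lab)", "open(d_dock_store)"]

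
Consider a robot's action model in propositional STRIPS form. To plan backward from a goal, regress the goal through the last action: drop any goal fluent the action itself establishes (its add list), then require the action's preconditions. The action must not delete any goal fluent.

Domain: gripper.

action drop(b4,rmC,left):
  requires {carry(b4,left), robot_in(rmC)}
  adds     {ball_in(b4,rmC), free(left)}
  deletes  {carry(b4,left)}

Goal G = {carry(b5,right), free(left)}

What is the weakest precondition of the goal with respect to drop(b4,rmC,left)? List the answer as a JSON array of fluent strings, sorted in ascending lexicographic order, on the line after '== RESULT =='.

Compute (G \ add) ∪ pre:
  G ∩ del = {}  (empty — regression defined)
  G \ add = {carry(b5,right), free(left)} \ {ball_in(b4,rmC), free(left)} = {carry(b5,right)}
  ∪ pre   = {carry(b5,right)} ∪ {carry(b4,left), robot_in(rmC)}
          = {carry(b4,left), carry(b5,right), robot_in(rmC)}

== RESULT ==
["carry(b4,left)", "carry(b5,right)", "robot_in(rmC)"]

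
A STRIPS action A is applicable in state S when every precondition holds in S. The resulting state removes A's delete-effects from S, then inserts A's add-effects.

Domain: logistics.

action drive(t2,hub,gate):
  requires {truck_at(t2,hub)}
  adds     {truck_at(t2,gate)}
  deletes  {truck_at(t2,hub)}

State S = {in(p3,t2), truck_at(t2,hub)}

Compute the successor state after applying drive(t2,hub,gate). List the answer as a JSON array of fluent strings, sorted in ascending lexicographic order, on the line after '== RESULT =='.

Progress:
  pre ⊆ S: {truck_at(t2,hub)} ⊆ S  — applicable
  S \ del = {in(p3,t2)}
  ∪ add   = {in(p3,t2), truck_at(t2,gate)}

== RESULT ==
["in(p3,t2)", "truck_at(t2,gate)"]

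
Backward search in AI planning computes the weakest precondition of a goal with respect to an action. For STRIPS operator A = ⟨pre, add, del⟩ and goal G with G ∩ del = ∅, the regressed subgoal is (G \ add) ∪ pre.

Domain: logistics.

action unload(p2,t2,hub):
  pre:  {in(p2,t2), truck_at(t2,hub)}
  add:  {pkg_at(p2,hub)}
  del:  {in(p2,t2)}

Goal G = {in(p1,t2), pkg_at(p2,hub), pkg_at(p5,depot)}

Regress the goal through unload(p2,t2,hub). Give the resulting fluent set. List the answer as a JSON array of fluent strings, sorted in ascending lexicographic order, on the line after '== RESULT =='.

Compute (G \ add) ∪ pre:
  G ∩ del = {}  (empty — regression defined)
  G \ add = {in(p1,t2), pkg_at(p2,hub), pkg_at(p5,depot)} \ {pkg_at(p2,hub)} = {in(p1,t2), pkg_at(p5,depot)}
  ∪ pre   = {in(p1,t2), pkg_at(p5,depot)} ∪ {in(p2,t2), truck_at(t2,hub)}
          = {in(p1,t2), in(p2,t2), pkg_at(p5,depot), truck_at(t2,hub)}

== RESULT ==
["in(p1,t2)", "in(p2,t2)", "pkg_at(p5,depot)", "truck_at(t2,hub)"]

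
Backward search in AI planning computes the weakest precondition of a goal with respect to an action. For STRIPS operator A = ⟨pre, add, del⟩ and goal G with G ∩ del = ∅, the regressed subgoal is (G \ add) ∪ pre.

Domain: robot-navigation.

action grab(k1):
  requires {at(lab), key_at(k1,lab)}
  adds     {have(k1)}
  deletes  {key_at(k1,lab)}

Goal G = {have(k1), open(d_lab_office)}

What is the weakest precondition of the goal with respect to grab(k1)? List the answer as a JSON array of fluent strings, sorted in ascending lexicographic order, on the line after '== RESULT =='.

Regress:
  G ∩ del = {}  (empty — regression defined)
  G \ add = {have(k1), open(d_lab_office)} \ {have(k1)} = {open(d_lab_office)}
  ∪ pre   = {open(d_lab_office)} ∪ {at(lab), key_at(k1,lab)}
          = {at(lab), key_at(k1,lab), open(d_lab_office)}

== RESULT ==
["at(lab)", "key_at(k1,lab)", "open(d_lab_office)"]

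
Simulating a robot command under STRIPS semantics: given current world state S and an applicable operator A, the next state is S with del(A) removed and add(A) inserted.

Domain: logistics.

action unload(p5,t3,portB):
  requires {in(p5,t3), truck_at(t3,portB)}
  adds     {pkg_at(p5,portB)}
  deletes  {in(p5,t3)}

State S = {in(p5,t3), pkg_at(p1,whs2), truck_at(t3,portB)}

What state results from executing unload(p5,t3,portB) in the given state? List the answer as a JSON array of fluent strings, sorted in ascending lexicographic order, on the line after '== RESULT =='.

Compute (S \ del) ∪ add:
  pre ⊆ S: {in(p5,t3), truck_at(t3,portB)} ⊆ S  — applicable
  S \ del = {pkg_at(p1,whs2), truck_at(t3,portB)}
  ∪ add   = {pkg_at(p1,whs2), pkg_at(p5,portB), truck_at(t3,portB)}

== RESULT ==
["pkg_at(p1,whs2)", "pkg_at(p5,portB)", "truck_at(t3,portB)"]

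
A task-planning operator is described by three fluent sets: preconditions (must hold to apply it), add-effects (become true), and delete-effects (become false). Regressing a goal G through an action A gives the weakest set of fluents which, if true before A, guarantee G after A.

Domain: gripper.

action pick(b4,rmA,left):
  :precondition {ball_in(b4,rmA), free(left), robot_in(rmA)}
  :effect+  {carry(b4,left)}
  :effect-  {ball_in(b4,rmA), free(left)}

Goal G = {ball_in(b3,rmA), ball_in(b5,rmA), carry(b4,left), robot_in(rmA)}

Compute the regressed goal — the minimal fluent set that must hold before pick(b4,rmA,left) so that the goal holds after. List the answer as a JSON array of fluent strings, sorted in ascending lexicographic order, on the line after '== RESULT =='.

Compute (G \ add) ∪ pre:
  G ∩ del = {}  (empty — regression defined)
  G \ add = {ball_in(b3,rmA), ball_in(b5,rmA), carry(b4,left), robot_in(rmA)} \ {carry(b4,left)} = {ball_in(b3,rmA), ball_in(b5,rmA), robot_in(rmA)}
  ∪ pre   = {ball_in(b3,rmA), ball_in(b5,rmA), robot_in(rmA)} ∪ {ball_in(b4,rmA), free(left), robot_in(rmA)}
          = {ball_in(b3,rmA), ball_in(b4,rmA), ball_in(b5,rmA), free(left), robot_in(rmA)}

== RESULT ==
["ball_in(b3,rmA)", "ball_in(b4,rmA)", "ball_in(b5,rmA)", "free(left)", "robot_in(rmA)"]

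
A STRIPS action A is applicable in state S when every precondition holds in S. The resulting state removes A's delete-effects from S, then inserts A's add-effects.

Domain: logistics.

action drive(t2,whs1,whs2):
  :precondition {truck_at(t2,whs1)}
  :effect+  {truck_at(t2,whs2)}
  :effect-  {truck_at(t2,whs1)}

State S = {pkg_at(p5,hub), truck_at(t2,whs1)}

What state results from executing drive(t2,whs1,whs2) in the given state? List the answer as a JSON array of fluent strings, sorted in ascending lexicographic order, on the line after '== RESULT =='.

Progress:
  pre ⊆ S: {truck_at(t2,whs1)} ⊆ S  — applicable
  S \ del = {pkg_at(p5,hub)}
  ∪ add   = {pkg_at(p5,hub), truck_at(t2,whs2)}

== RESULT ==
["pkg_at(p5,hub)", "truck_at(t2,whs2)"]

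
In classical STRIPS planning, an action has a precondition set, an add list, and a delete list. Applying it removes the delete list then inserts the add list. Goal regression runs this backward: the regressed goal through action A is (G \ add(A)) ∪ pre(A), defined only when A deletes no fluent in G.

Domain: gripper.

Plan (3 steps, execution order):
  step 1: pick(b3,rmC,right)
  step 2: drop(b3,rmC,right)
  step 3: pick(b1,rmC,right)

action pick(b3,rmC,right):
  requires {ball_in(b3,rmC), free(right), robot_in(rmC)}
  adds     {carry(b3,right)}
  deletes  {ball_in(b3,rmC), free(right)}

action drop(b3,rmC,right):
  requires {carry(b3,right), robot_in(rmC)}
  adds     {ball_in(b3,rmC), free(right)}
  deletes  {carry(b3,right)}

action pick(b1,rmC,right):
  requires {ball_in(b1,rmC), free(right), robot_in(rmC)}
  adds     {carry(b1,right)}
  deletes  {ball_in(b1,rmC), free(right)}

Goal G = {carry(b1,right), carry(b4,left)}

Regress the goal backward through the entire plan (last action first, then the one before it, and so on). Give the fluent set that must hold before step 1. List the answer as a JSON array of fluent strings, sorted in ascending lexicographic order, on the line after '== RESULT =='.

Regress step by step:
  through step 3 (pick(b1,rmC,right)): drop {carry(b1,right)}, keep {carry(b4,left)}, require {ball_in(b1,rmC), free(right), robot_in(rmC)}
    → {ball_in(b1,rmC), carry(b4,left), free(right), robot_in(rmC)}
  through step 2 (drop(b3,rmC,right)): drop {free(right)}, keep {ball_in(b1,rmC), carry(b4,left), robot_in(rmC)}, require {carry(b3,right), robot_in(rmC)}
    → {ball_in(b1,rmC), carry(b3,right), carry(b4,left), robot_in(rmC)}
  through step 1 (pick(b3,rmC,right)): drop {carry(b3,right)}, keep {ball_in(b1,rmC), carry(b4,left), robot_in(rmC)}, require {ball_in(b3,rmC), free(right), robot_in(rmC)}
    → {ball_in(b1,rmC), ball_in(b3,rmC), carry(b4,left), free(right), robot_in(rmC)}

== RESULT ==
["ball_in(b1,rmC)", "ball_in(b3,rmC)", "carry(b4,left)", "free(right)", "robot_in(rmC)"]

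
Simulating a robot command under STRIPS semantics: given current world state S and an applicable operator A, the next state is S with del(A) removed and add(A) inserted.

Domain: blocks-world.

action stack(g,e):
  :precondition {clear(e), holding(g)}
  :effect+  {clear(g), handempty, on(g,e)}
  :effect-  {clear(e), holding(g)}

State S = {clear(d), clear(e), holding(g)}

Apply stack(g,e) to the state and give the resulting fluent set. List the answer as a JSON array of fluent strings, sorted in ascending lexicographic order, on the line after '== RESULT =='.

Compute (S \ del) ∪ add:
  pre ⊆ S: {clear(e), holding(g)} ⊆ S  — applicable
  S \ del = {clear(d)}
  ∪ add   = {clear(d), clear(g), handempty, on(g,e)}

== RESULT ==
["clear(d)", "clear(g)", "handempty", "on(g,e)"]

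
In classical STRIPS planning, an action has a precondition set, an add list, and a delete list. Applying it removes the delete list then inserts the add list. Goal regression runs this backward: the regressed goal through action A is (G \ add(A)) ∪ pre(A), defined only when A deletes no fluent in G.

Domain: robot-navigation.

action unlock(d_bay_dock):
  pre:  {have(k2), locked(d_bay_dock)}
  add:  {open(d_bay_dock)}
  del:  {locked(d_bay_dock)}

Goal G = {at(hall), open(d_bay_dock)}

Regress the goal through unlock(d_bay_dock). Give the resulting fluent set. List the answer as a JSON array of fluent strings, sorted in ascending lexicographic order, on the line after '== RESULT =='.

Compute (G \ add) ∪ pre:
  G ∩ del = {}  (empty — regression defined)
  G \ add = {at(hall), open(d_bay_dock)} \ {open(d_bay_dock)} = {at(hall)}
  ∪ pre   = {at(hall)} ∪ {have(k2), locked(d_bay_dock)}
          = {at(hall), have(k2), locked(d_bay_dock)}

== RESULT ==
["at(hall)", "have(k2)", "locked(d_bay_dock)"]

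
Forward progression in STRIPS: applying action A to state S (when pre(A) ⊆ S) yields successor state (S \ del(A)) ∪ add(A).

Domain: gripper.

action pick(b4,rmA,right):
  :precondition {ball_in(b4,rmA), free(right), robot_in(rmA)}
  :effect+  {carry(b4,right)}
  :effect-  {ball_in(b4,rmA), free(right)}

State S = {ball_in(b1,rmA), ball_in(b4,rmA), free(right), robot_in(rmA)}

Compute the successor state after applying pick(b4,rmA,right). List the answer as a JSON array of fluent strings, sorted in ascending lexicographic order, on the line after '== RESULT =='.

Compute (S \ del) ∪ add:
  pre ⊆ S: {ball_in(b4,rmA), free(right), robot_in(rmA)} ⊆ S  — applicable
  S \ del = {ball_in(b1,rmA), robot_in(rmA)}
  ∪ add   = {ball_in(b1,rmA), carry(b4,right), robot_in(rmA)}

== RESULT ==
["ball_in(b1,rmA)", "carry(b4,right)", "robot_in(rmA)"]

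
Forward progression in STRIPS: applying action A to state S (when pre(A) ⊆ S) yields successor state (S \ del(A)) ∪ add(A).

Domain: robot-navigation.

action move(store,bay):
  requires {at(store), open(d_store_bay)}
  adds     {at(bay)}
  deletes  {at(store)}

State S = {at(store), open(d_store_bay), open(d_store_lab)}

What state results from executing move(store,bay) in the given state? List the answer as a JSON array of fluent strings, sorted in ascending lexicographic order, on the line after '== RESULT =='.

Compute (S \ del) ∪ add:
  pre ⊆ S: {at(store), open(d_store_bay)} ⊆ S  — applicable
  S \ del = {open(d_store_bay), open(d_store_lab)}
  ∪ add   = {at(bay), open(d_store_bay), open(d_store_lab)}

== RESULT ==
["at(bay)", "open(d_store_bay)", "open(d_store_lab)"]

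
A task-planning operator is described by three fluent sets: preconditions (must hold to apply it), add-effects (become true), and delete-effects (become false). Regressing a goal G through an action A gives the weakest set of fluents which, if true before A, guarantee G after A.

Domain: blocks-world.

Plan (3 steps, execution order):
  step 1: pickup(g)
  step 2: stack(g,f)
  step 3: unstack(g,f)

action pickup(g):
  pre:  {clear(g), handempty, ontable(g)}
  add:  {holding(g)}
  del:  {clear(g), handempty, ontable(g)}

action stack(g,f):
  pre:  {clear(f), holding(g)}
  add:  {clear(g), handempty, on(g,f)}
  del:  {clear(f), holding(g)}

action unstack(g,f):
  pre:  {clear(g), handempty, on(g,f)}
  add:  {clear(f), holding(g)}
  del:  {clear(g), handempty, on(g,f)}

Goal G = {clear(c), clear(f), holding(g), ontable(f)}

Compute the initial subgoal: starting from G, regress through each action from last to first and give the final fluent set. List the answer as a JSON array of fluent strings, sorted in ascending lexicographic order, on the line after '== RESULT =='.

Work backward from the goal:
  through step 3 (unstack(g,f)): drop {clear(f), holding(g)}, keep {clear(c), ontable(f)}, require {clear(g), handempty, on(g,f)}
    → {clear(c), clear(g), handempty, on(g,f), ontable(f)}
  through step 2 (stack(g,f)): drop {clear(g), handempty, on(g,f)}, keep {clear(c), ontable(f)}, require {clear(f), holding(g)}
    → {clear(c), clear(f), holding(g), ontable(f)}
  through step 1 (pickup(g)): drop {holding(g)}, keep {clear(c), clear(f), ontable(f)}, require {clear(g), handempty, ontable(g)}
    → {clear(c), clear(f), clear(g), handempty, ontable(f), ontable(g)}

== RESULT ==
["clear(c)", "clear(f)", "clear(g)", "handempty", "ontable(f)", "ontable(g)"]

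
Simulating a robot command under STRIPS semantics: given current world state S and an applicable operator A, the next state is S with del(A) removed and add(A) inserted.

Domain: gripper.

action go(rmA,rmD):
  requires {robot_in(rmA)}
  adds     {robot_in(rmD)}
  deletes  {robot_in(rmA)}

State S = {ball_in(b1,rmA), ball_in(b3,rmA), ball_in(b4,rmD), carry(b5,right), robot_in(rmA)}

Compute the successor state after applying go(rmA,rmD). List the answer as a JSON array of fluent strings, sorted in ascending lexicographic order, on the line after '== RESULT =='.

Progress:
  pre ⊆ S: {robot_in(rmA)} ⊆ S  — applicable
  S \ del = {ball_in(b1,rmA), ball_in(b3,rmA), ball_in(b4,rmD), carry(b5,right)}
  ∪ add   = {ball_in(b1,rmA), ball_in(b3,rmA), ball_in(b4,rmD), carry(b5,right), robot_in(rmD)}

== RESULT ==
["ball_in(b1,rmA)", "ball_in(b3,rmA)", "ball_in(b4,rmD)", "carry(b5,right)", "robot_in(rmD)"]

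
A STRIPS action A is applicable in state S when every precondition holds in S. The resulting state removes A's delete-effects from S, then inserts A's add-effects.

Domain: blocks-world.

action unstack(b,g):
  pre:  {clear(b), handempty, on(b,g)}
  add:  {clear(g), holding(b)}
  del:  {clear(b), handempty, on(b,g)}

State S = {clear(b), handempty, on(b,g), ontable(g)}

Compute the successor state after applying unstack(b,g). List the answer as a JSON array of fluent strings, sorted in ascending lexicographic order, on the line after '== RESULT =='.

Compute (S \ del) ∪ add:
  pre ⊆ S: {clear(b), handempty, on(b,g)} ⊆ S  — applicable
  S \ del = {ontable(g)}
  ∪ add   = {clear(g), holding(b), ontable(g)}

== RESULT ==
["clear(g)", "holding(b)", "ontable(g)"]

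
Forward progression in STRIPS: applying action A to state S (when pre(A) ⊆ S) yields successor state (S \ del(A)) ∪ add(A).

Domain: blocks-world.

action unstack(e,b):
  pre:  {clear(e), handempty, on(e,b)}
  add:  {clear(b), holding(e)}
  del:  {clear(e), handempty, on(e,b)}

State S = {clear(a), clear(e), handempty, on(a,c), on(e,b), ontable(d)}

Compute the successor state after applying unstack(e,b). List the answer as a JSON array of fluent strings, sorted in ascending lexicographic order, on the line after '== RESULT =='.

Progress:
  pre ⊆ S: {clear(e), handempty, on(e,b)} ⊆ S  — applicable
  S \ del = {clear(a), on(a,c), ontable(d)}
  ∪ add   = {clear(a), clear(b), holding(e), on(a,c), ontable(d)}

== RESULT ==
["clear(a)", "clear(b)", "holding(e)", "on(a,c)", "ontable(d)"]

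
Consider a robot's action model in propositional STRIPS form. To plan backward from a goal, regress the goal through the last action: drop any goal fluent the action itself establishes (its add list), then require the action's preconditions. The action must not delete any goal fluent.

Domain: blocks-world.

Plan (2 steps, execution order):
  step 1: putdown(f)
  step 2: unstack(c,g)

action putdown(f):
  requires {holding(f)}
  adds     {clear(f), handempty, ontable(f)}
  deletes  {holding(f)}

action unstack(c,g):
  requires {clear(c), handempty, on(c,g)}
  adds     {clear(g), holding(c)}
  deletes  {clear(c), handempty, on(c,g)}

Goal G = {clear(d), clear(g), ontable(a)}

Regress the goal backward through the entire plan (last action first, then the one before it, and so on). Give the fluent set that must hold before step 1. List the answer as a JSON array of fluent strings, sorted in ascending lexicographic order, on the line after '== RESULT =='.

Regress step by step:
  through step 2 (unstack(c,g)): drop {clear(g)}, keep {clear(d), ontable(a)}, require {clear(c), handempty, on(c,g)}
    → {clear(c), clear(d), handempty, on(c,g), ontable(a)}
  through step 1 (putdown(f)): drop {handempty}, keep {clear(c), clear(d), on(c,g), ontable(a)}, require {holding(f)}
    → {clear(c), clear(d), holding(f), on(c,g), ontable(a)}

== RESULT ==
["clear(c)", "clear(d)", "holding(f)", "on(c,g)", "ontable(a)"]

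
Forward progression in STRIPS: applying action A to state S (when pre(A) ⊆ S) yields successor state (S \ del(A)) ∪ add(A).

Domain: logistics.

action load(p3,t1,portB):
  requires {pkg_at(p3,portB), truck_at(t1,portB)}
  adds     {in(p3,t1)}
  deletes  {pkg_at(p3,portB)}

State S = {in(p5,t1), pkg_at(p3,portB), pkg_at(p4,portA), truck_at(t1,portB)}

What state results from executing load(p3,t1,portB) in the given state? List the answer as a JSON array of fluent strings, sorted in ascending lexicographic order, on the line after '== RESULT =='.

Progress:
  pre ⊆ S: {pkg_at(p3,portB), truck_at(t1,portB)} ⊆ S  — applicable
  S \ del = {in(p5,t1), pkg_at(p4,portA), truck_at(t1,portB)}
  ∪ add   = {in(p3,t1), in(p5,t1), pkg_at(p4,portA), truck_at(t1,portB)}

== RESULT ==
["in(p3,t1)", "in(p5,t1)", "pkg_at(p4,portA)", "truck_at(t1,portB)"]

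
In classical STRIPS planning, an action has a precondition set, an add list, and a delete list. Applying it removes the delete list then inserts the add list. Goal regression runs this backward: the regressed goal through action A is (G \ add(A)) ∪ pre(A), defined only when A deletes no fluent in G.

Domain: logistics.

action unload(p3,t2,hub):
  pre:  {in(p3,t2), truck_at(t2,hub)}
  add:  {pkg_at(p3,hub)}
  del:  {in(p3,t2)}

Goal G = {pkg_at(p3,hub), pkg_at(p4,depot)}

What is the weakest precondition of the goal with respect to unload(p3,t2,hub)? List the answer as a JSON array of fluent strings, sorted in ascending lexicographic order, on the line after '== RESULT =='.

Regress:
  G ∩ del = {}  (empty — regression defined)
  G \ add = {pkg_at(p3,hub), pkg_at(p4,depot)} \ {pkg_at(p3,hub)} = {pkg_at(p4,depot)}
  ∪ pre   = {pkg_at(p4,depot)} ∪ {in(p3,t2), truck_at(t2,hub)}
          = {in(p3,t2), pkg_at(p4,depot), truck_at(t2,hub)}

== RESULT ==
["in(p3,t2)", "pkg_at(p4,depot)", "truck_at(t2,hub)"]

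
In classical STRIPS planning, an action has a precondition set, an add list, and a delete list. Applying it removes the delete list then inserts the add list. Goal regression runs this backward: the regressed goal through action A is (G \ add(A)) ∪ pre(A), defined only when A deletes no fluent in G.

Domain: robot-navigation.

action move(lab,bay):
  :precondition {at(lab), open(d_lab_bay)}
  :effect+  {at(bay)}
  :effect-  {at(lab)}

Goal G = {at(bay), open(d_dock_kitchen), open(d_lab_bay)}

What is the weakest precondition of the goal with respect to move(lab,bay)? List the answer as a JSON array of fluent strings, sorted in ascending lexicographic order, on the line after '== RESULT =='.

Compute (G \ add) ∪ pre:
  G ∩ del = {}  (empty — regression defined)
  G \ add = {at(bay), open(d_dock_kitchen), open(d_lab_bay)} \ {at(bay)} = {open(d_dock_kitchen), open(d_lab_bay)}
  ∪ pre   = {open(d_dock_kitchen), open(d_lab_bay)} ∪ {at(lab), open(d_lab_bay)}
          = {at(lab), open(d_dock_kitchen), open(d_lab_bay)}

== RESULT ==
["at(lab)", "open(d_dock_kitchen)", "open(d_lab_bay)"]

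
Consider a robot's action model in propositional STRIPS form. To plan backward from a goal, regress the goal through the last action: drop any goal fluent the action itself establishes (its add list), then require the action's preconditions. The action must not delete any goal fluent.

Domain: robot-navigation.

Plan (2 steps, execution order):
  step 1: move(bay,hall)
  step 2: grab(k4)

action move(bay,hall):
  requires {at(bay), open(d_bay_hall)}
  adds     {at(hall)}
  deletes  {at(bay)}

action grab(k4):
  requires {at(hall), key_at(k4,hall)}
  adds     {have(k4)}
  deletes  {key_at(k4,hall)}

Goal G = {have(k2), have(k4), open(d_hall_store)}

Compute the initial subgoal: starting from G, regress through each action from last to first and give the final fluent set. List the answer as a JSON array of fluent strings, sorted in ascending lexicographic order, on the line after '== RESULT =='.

Regress step by step:
  through step 2 (grab(k4)): drop {have(k4)}, keep {have(k2), open(d_hall_store)}, require {at(hall), key_at(k4,hall)}
    → {at(hall), have(k2), key_at(k4,hall), open(d_hall_store)}
  through step 1 (move(bay,hall)): drop {at(hall)}, keep {have(k2), key_at(k4,hall), open(d_hall_store)}, require {at(bay), open(d_bay_hall)}
    → {at(bay), have(k2), key_at(k4,hall), open(d_bay_hall), open(d_hall_store)}

== RESULT ==
["at(bay)", "have(k2)", "key_at(k4,hall)", "open(d_bay_hall)", "open(d_hall_store)"]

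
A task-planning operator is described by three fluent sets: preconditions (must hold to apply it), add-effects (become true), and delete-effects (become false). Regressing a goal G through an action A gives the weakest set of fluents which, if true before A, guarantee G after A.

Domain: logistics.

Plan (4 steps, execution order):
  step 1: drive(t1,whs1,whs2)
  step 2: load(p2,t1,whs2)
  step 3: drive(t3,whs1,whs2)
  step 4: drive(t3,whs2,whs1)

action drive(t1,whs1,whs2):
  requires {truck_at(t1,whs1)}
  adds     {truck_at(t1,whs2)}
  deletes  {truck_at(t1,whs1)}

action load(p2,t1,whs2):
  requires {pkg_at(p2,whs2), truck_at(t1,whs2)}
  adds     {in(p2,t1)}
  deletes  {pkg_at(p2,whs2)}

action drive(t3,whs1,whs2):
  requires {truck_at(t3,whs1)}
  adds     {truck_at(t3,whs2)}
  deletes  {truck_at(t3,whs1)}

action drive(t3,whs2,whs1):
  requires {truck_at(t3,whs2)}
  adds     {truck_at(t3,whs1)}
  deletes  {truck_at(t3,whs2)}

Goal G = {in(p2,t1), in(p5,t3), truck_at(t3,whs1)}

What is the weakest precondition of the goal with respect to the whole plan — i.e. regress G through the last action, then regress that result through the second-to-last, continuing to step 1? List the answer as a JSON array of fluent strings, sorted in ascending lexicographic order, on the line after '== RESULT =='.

Regress step by step:
  through step 4 (drive(t3,whs2,whs1)): drop {truck_at(t3,whs1)}, keep {in(p2,t1), in(p5,t3)}, require {truck_at(t3,whs2)}
    → {in(p2,t1), in(p5,t3), truck_at(t3,whs2)}
  through step 3 (drive(t3,whs1,whs2)): drop {truck_at(t3,whs2)}, keep {in(p2,t1), in(p5,t3)}, require {truck_at(t3,whs1)}
    → {in(p2,t1), in(p5,t3), truck_at(t3,whs1)}
  through step 2 (load(p2,t1,whs2)): drop {in(p2,t1)}, keep {in(p5,t3), truck_at(t3,whs1)}, require {pkg_at(p2,whs2), truck_at(t1,whs2)}
    → {in(p5,t3), pkg_at(p2,whs2), truck_at(t1,whs2), truck_at(t3,whs1)}
  through step 1 (drive(t1,whs1,whs2)): drop {truck_at(t1,whs2)}, keep {in(p5,t3), pkg_at(p2,whs2), truck_at(t3,whs1)}, require {truck_at(t1,whs1)}
    → {in(p5,t3), pkg_at(p2,whs2), truck_at(t1,whs1), truck_at(t3,whs1)}

== RESULT ==
["in(p5,t3)", "pkg_at(p2,whs2)", "truck_at(t1,whs1)", "truck_at(t3,whs1)"]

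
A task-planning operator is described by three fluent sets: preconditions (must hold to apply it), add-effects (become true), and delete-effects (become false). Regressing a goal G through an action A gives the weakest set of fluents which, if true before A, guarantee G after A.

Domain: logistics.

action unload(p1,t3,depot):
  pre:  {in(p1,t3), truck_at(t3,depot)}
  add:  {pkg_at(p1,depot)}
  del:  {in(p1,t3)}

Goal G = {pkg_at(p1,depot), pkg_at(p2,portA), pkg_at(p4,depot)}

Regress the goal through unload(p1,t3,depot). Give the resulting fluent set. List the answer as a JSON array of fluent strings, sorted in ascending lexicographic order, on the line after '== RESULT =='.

Regress:
  G ∩ del = {}  (empty — regression defined)
  G \ add = {pkg_at(p1,depot), pkg_at(p2,portA), pkg_at(p4,depot)} \ {pkg_at(p1,depot)} = {pkg_at(p2,portA), pkg_at(p4,depot)}
  ∪ pre   = {pkg_at(p2,portA), pkg_at(p4,depot)} ∪ {in(p1,t3), truck_at(t3,depot)}
          = {in(p1,t3), pkg_at(p2,portA), pkg_at(p4,depot), truck_at(t3,depot)}

== RESULT ==
["in(p1,t3)", "pkg_at(p2,portA)", "pkg_at(p4,depot)", "truck_at(t3,depot)"]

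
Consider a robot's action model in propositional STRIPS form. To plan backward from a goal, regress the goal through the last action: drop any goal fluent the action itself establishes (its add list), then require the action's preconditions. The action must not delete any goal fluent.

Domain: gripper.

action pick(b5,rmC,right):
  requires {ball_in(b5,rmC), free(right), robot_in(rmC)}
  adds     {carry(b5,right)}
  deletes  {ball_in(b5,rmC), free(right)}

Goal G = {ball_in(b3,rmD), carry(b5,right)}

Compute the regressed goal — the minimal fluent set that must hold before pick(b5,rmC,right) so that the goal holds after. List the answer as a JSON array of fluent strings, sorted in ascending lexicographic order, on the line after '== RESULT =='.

Compute (G \ add) ∪ pre:
  G ∩ del = {}  (empty — regression defined)
  G \ add = {ball_in(b3,rmD), carry(b5,right)} \ {carry(b5,right)} = {ball_in(b3,rmD)}
  ∪ pre   = {ball_in(b3,rmD)} ∪ {ball_in(b5,rmC), free(right), robot_in(rmC)}
          = {ball_in(b3,rmD), ball_in(b5,rmC), free(right), robot_in(rmC)}

== RESULT ==
["ball_in(b3,rmD)", "ball_in(b5,rmC)", "free(right)", "robot_in(rmC)"]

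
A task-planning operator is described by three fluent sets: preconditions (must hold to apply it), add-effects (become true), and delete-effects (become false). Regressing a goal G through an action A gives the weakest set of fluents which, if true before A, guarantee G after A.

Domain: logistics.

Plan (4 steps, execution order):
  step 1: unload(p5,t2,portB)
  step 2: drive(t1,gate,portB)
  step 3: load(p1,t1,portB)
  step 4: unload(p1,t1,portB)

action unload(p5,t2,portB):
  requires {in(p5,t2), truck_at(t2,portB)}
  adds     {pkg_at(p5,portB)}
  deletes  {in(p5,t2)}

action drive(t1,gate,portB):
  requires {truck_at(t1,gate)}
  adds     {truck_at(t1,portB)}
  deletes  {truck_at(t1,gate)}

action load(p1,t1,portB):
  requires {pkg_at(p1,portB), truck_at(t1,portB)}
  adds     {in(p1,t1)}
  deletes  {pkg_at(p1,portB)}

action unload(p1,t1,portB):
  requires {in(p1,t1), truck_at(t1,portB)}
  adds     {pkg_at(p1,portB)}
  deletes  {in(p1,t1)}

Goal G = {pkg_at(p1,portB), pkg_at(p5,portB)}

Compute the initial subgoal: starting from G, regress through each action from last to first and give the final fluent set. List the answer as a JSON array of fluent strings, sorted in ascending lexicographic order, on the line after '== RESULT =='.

Regress step by step:
  through step 4 (unload(p1,t1,portB)): drop {pkg_at(p1,portB)}, keep {pkg_at(p5,portB)}, require {in(p1,t1), truck_at(t1,portB)}
    → {in(p1,t1), pkg_at(p5,portB), truck_at(t1,portB)}
  through step 3 (load(p1,t1,portB)): drop {in(p1,t1)}, keep {pkg_at(p5,portB), truck_at(t1,portB)}, require {pkg_at(p1,portB), truck_at(t1,portB)}
    → {pkg_at(p1,portB), pkg_at(p5,portB), truck_at(t1,portB)}
  through step 2 (drive(t1,gate,portB)): drop {truck_at(t1,portB)}, keep {pkg_at(p1,portB), pkg_at(p5,portB)}, require {truck_at(t1,gate)}
    → {pkg_at(p1,portB), pkg_at(p5,portB), truck_at(t1,gate)}
  through step 1 (unload(p5,t2,portB)): drop {pkg_at(p5,portB)}, keep {pkg_at(p1,portB), truck_at(t1,gate)}, require {in(p5,t2), truck_at(t2,portB)}
    → {in(p5,t2), pkg_at(p1,portB), truck_at(t1,gate), truck_at(t2,portB)}

== RESULT ==
["in(p5,t2)", "pkg_at(p1,portB)", "truck_at(t1,gate)", "truck_at(t2,portB)"]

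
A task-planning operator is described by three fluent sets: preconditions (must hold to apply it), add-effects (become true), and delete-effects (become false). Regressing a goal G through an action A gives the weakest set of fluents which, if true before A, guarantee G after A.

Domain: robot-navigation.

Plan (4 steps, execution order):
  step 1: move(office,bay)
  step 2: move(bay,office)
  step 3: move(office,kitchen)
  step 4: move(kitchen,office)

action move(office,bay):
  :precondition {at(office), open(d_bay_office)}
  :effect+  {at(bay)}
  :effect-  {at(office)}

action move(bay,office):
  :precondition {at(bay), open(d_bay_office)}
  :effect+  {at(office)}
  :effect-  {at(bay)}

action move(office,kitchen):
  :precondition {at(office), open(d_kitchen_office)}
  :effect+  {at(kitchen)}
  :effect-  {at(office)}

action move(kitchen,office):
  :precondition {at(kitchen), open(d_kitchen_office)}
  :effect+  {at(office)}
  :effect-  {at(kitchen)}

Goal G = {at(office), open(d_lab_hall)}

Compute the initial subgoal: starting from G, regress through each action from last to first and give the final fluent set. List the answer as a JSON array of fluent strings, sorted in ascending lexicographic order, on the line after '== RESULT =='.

Regress step by step:
  through step 4 (move(kitchen,office)): drop {at(office)}, keep {open(d_lab_hall)}, require {at(kitchen), open(d_kitchen_office)}
    → {at(kitchen), open(d_kitchen_office), open(d_lab_hall)}
  through step 3 (move(office,kitchen)): drop {at(kitchen)}, keep {open(d_kitchen_office), open(d_lab_hall)}, require {at(office), open(d_kitchen_office)}
    → {at(office), open(d_kitchen_office), open(d_lab_hall)}
  through step 2 (move(bay,office)): drop {at(office)}, keep {open(d_kitchen_office), open(d_lab_hall)}, require {at(bay), open(d_bay_office)}
    → {at(bay), open(d_bay_office), open(d_kitchen_office), open(d_lab_hall)}
  through step 1 (move(office,bay)): drop {at(bay)}, keep {open(d_bay_office), open(d_kitchen_office), open(d_lab_hall)}, require {at(office), open(d_bay_office)}
    → {at(office), open(d_bay_office), open(d_kitchen_office), open(d_lab_hall)}

== RESULT ==
["at(office)", "open(d_bay_office)", "open(d_kitchen_office)", "open(d_lab_hall)"]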